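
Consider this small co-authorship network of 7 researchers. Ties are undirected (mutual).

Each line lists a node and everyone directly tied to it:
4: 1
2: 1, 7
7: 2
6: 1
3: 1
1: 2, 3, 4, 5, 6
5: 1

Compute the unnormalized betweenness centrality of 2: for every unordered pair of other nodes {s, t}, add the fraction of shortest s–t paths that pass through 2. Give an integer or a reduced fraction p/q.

5

Pairs whose geodesics pass through 2 — 6–7: 1; 5–7: 1; 7–1: 1; 7–4: 1; 7–3: 1.
All other pairs contribute 0.
Summing the contributions gives betweenness(2) = 5.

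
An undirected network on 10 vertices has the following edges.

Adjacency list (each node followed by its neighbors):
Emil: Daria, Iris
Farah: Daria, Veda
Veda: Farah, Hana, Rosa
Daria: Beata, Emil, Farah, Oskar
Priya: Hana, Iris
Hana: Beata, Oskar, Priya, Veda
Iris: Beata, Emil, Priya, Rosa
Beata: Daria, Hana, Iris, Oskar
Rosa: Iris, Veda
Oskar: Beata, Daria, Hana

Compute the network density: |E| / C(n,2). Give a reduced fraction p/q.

There are 15 edges and 10 nodes, so the maximum possible is C(10,2) = 45.
Density = 15/45 = 1/3.

1/3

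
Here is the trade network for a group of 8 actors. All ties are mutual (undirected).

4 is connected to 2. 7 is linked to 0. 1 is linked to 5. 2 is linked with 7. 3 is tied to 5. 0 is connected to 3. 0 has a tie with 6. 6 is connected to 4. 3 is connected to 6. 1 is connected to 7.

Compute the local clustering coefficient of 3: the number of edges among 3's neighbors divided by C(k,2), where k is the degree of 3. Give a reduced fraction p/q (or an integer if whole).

3's neighbors: 0, 5, and 6 (k = 3).
Possible neighbor pairs: C(3,2) = 3. Edges among them: 0–6 → e = 1.
Clustering(3) = 1/3.

1/3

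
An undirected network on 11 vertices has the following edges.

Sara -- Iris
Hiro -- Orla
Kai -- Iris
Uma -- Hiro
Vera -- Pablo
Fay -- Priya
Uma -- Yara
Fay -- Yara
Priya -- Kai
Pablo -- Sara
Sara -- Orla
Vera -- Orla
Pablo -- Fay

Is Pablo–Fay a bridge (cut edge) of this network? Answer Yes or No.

No

Even without that edge, Pablo still reaches Fay via Pablo – Sara – Iris – Kai – Priya – Fay, so the network stays connected. Not a bridge.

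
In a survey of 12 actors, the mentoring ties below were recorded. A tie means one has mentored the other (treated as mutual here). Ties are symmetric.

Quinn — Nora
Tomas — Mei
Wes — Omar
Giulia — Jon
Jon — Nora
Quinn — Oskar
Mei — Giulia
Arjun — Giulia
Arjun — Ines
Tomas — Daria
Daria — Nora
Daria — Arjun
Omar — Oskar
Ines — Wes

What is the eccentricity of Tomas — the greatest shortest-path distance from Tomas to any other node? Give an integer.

5

Distances from Tomas: Arjun:2, Daria:1, Giulia:2, Ines:3, Jon:3, Mei:1, Nora:2, Omar:5, Oskar:4, Quinn:3, Wes:4.
The largest is 5 (to Omar), so the eccentricity of Tomas is 5.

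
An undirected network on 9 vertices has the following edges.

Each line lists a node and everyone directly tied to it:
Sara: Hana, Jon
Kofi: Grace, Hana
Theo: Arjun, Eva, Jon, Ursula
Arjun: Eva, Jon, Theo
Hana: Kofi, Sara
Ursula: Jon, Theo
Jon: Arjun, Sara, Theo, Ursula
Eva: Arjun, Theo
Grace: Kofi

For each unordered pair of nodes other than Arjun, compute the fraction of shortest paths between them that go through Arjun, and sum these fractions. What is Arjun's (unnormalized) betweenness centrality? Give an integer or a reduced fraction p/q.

Pairs whose geodesics pass through Arjun — Jon–Eva: 1/2; Eva–Grace: 1/2; Eva–Sara: 1/2; Eva–Kofi: 1/2; Eva–Hana: 1/2.
All other pairs contribute 0.
Summing the contributions gives betweenness(Arjun) = 5/2.

5/2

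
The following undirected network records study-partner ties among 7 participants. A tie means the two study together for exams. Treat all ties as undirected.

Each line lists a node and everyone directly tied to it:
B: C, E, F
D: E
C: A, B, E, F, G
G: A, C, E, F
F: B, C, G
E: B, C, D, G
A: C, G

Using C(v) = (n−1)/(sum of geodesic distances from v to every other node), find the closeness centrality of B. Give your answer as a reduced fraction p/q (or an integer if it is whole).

2/3

Distances from B: A:2, C:1, D:2, E:1, F:1, G:2. Sum = 9.
n = 7, so closeness = 6/9 = 2/3.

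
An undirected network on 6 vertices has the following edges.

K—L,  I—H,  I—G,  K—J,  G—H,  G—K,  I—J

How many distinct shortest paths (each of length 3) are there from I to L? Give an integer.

2

The shortest distance is 3. The length-3 paths are: I–J–K–L; I–G–K–L.
That gives 2 distinct shortest paths.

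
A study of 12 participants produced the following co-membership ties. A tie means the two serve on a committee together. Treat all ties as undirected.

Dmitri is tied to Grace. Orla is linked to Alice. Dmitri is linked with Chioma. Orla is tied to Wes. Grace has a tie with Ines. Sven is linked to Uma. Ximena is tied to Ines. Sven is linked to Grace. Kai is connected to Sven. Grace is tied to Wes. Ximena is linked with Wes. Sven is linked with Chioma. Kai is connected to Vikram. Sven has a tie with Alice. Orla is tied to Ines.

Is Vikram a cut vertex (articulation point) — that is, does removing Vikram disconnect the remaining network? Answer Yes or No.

Even without Vikram, every remaining node can still reach every other (the residual graph is connected), so Vikram is not a cut vertex.

No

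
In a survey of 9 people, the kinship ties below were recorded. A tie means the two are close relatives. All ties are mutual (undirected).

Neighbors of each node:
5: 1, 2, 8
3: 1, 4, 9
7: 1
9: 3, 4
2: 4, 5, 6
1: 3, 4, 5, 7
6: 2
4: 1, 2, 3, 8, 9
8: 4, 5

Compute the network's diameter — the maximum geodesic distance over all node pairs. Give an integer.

4

Eccentricity of each node (its greatest distance to any other): 1:3, 2:3, 3:3, 4:2, 5:3, 6:4, 7:4, 8:3, 9:3.
The maximum eccentricity is 4, realized for instance by the pair 7–6 via 7 – 1 – 5 – 2 – 6. So the diameter is 4.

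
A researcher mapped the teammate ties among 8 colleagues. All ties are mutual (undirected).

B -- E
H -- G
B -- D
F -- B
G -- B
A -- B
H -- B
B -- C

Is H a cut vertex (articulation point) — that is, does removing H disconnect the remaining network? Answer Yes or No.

No

Even without H, every remaining node can still reach every other (the residual graph is connected), so H is not a cut vertex.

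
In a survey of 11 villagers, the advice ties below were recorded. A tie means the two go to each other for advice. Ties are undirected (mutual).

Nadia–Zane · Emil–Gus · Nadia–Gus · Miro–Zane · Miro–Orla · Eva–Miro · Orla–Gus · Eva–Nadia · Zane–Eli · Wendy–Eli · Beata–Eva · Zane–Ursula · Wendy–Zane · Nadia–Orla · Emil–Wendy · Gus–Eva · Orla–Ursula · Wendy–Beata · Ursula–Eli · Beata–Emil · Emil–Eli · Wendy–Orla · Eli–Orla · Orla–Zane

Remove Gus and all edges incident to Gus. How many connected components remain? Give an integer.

1

Gus's neighbors (Emil, Eva, Nadia, and Orla) remain reachable from one another through other ties, so the rest of the network stays in one piece.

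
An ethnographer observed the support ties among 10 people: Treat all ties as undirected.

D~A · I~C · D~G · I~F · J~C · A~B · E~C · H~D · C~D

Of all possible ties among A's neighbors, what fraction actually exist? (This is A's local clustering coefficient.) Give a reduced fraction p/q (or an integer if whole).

A's neighbors: B and D (k = 2).
Possible neighbor pairs: C(2,2) = 1. Edges among them: none → e = 0.
Clustering(A) = 0/1.

0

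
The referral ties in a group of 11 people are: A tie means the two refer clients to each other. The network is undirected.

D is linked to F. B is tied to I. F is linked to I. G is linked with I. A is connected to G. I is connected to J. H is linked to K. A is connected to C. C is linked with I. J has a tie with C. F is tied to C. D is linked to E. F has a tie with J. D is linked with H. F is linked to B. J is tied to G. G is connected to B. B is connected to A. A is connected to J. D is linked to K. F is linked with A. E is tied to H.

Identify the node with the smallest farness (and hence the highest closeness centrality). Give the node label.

F

Farness (sum of distances to all others) for each node — A:18, B:19, C:19, D:17, E:25, F:14, G:23, H:24, I:18, J:18, K:25.
The smallest farness is 14, for F, so F has the highest closeness.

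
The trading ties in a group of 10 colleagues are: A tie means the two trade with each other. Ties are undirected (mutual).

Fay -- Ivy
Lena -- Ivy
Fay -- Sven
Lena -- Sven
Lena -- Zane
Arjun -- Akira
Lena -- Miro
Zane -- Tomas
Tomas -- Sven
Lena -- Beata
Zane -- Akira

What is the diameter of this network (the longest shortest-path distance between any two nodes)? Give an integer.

Eccentricity of each node (its greatest distance to any other): Akira:4, Arjun:5, Beata:4, Fay:5, Ivy:4, Lena:3, Miro:4, Sven:4, Tomas:3, Zane:3.
The maximum eccentricity is 5, realized for instance by the pair Arjun–Fay via Arjun – Akira – Zane – Lena – Ivy – Fay. So the diameter is 5.

5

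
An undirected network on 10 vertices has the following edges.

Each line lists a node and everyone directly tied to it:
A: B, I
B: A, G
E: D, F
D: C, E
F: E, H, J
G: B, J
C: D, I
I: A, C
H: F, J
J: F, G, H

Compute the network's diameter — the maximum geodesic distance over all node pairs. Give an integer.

5

Eccentricity of each node (its greatest distance to any other): A:4, B:4, C:4, D:4, E:4, F:4, G:4, H:5, I:5, J:4.
The maximum eccentricity is 5, realized for instance by the pair H–I via H – F – E – D – C – I. So the diameter is 5.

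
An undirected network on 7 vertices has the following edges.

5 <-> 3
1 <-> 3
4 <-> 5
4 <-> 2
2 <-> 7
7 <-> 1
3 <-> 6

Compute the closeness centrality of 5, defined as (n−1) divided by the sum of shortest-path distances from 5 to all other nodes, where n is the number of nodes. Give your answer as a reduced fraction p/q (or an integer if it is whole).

6/11

Distances from 5: 1:2, 2:2, 3:1, 4:1, 6:2, 7:3. Sum = 11.
n = 7, so closeness = 6/11.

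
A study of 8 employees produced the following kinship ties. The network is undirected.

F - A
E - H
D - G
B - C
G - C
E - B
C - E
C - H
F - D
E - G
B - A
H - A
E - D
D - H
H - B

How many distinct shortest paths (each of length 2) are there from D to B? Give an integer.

The shortest distance is 2. The length-2 paths are: D–H–B; D–E–B.
That gives 2 distinct shortest paths.

2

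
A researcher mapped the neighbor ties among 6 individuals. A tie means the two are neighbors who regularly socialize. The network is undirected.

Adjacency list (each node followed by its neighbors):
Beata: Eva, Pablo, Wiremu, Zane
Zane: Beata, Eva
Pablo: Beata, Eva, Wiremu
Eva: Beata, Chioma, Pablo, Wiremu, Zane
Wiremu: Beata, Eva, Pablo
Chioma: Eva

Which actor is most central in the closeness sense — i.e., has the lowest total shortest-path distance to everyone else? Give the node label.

Farness (sum of distances to all others) for each node — Beata:6, Chioma:9, Eva:5, Pablo:7, Wiremu:7, Zane:8.
The smallest farness is 5, for Eva, so Eva has the highest closeness.

Eva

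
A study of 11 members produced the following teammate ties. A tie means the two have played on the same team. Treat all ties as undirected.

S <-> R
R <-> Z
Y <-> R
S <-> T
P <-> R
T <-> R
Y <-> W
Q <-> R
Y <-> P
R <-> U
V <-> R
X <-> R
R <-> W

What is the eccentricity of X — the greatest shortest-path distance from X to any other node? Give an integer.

Distances from X: P:2, Q:2, R:1, S:2, T:2, U:2, V:2, W:2, Y:2, Z:2.
The largest is 2 (to Z, S, T, U, V, W, P, Q, and Y), so the eccentricity of X is 2.

2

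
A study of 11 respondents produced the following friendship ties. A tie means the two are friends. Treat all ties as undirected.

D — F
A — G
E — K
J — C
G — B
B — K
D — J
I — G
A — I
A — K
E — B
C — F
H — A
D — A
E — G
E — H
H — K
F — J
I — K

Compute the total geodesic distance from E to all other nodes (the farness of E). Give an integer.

24

Distances from E: A:2, B:1, C:5, D:3, F:4, G:1, H:1, I:2, J:4, K:1.
Sum = 2 + 1 + 5 + 3 + 4 + 1 + 1 + 2 + 4 + 1 = 24.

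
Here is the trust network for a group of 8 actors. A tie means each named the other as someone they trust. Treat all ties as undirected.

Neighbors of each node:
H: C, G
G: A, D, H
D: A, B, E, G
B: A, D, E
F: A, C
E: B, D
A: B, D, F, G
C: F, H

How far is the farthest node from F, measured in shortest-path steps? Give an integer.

3

Distances from F: A:1, B:2, C:1, D:2, E:3, G:2, H:2.
The largest is 3 (to E), so the eccentricity of F is 3.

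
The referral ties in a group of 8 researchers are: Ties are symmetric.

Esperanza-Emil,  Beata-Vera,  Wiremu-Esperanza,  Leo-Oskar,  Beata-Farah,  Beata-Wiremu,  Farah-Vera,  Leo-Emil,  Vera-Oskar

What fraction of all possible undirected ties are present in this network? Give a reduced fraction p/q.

9/28

There are 9 edges and 8 nodes, so the maximum possible is C(8,2) = 28.
Density = 9/28.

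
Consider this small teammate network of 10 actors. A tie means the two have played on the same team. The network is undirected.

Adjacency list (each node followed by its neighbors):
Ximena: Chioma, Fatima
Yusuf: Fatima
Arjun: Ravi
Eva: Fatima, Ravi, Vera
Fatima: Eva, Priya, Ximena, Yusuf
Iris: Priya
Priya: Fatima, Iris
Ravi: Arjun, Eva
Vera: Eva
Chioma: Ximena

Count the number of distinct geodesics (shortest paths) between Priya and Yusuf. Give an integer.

The shortest distance is 2, and the only length-2 path is Priya–Fatima–Yusuf. So there is exactly 1 shortest path.

1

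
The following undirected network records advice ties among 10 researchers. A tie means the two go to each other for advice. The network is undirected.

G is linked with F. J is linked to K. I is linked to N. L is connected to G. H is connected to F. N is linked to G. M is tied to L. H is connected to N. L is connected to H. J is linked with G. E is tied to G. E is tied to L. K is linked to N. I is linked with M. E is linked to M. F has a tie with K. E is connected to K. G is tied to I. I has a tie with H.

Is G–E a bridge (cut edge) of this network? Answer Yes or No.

No

Even without that edge, G still reaches E via G – L – E, so the network stays connected. Not a bridge.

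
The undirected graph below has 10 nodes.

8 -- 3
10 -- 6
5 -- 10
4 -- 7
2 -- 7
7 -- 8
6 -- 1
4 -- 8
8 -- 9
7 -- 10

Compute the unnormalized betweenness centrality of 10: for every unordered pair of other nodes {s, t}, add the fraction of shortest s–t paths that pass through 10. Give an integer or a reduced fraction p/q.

20

Pairs whose geodesics pass through 10 — 9–6: 1; 9–5: 1; 9–1: 1; 8–6: 1; 8–5: 1; 8–1: 1; 6–2: 1; 6–5: 1; 6–3: 1; 6–4: 1; 6–7: 1; 2–5: 1; 2–1: 1; 5–3: 1 … (+6 more pairs).
All other pairs contribute 0.
Summing the contributions gives betweenness(10) = 20.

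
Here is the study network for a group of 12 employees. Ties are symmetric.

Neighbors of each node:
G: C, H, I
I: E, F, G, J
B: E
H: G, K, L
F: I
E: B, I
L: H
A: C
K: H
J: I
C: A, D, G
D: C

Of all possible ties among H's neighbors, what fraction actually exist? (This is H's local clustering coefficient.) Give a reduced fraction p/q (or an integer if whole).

H's neighbors: G, K, and L (k = 3).
Possible neighbor pairs: C(3,2) = 3. Edges among them: none → e = 0.
Clustering(H) = 0/3 = 0.

0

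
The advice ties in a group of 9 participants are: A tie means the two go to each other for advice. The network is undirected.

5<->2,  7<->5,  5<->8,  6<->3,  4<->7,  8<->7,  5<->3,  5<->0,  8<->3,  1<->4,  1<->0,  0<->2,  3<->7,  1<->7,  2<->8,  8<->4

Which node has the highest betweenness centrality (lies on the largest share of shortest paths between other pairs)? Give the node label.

Unnormalized betweenness of each node: 0:3/2, 1:3/2, 2:1/2, 3:7, 4:1/2, 5:9/2, 6:0, 7:9/2, 8:4.
3 has the largest value, 7, making it the main broker — the node through which the most shortest paths run.

3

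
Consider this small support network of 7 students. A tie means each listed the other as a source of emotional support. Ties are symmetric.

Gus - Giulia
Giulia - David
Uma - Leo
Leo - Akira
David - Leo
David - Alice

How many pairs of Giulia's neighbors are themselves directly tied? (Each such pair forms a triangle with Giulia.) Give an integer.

0

Giulia's neighbors are David and Gus, but none of them are tied to each other, so no triangle contains Giulia.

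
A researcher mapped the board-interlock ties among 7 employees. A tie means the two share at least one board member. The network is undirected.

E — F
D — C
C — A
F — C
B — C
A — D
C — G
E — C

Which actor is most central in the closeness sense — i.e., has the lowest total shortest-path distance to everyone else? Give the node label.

Farness (sum of distances to all others) for each node — A:10, B:11, C:6, D:10, E:10, F:10, G:11.
The smallest farness is 6, for C, so C has the highest closeness.

C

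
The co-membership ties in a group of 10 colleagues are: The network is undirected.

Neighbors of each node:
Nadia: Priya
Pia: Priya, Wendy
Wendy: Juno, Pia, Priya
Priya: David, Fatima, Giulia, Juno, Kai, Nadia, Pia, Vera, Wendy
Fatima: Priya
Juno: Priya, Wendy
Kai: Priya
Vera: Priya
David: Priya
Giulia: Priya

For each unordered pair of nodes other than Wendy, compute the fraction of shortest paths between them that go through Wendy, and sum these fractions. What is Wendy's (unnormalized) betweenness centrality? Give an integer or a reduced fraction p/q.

1/2

Pairs whose geodesics pass through Wendy — Pia–Juno: 1/2.
All other pairs contribute 0.
Summing the contributions gives betweenness(Wendy) = 1/2.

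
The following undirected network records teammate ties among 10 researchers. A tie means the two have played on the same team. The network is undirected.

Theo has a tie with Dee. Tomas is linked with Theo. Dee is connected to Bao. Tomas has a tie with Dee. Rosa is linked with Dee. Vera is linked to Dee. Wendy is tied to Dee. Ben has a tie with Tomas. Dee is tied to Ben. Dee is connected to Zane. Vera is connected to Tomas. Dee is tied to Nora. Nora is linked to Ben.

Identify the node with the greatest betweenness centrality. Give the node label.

Dee

Unnormalized betweenness of each node: Bao:0, Ben:1/2, Dee:30, Nora:0, Rosa:0, Theo:0, Tomas:3/2, Vera:0, Wendy:0, Zane:0.
Dee has the largest value, 30, making it the main broker — the node through which the most shortest paths run.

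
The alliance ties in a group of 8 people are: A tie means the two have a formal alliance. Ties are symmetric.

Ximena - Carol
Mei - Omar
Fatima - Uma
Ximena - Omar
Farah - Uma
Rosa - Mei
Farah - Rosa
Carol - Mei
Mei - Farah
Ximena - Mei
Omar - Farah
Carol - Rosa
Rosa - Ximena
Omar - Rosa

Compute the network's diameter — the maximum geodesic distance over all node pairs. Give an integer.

4

Eccentricity of each node (its greatest distance to any other): Carol:4, Farah:2, Fatima:4, Mei:3, Omar:3, Rosa:3, Uma:3, Ximena:4.
The maximum eccentricity is 4, realized for instance by the pair Fatima–Carol via Fatima – Uma – Farah – Mei – Carol. So the diameter is 4.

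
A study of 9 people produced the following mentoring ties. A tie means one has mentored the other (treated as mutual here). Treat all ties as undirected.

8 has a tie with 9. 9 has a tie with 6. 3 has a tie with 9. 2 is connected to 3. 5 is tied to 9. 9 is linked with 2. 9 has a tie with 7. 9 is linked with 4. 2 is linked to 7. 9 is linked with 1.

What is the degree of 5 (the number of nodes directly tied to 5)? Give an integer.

5 is directly tied to 9. That is 1 neighbor, so the degree of 5 is 1.

1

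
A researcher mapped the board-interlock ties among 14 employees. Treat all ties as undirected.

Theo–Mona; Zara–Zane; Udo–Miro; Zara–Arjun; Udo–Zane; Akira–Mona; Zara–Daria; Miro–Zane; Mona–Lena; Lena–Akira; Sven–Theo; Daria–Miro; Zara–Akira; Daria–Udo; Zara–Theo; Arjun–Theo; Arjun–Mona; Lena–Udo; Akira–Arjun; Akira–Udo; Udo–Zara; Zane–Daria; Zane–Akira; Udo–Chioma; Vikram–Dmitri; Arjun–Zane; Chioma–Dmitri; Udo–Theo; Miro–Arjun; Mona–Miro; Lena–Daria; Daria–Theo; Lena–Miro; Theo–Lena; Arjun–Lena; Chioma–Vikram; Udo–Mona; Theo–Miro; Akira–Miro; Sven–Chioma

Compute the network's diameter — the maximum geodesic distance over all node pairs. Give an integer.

Eccentricity of each node (its greatest distance to any other): Akira:3, Arjun:4, Chioma:3, Daria:3, Dmitri:4, Lena:3, Miro:3, Mona:3, Sven:3, Theo:3, Udo:2, Vikram:4, Zane:3, Zara:3.
The maximum eccentricity is 4, realized for instance by the pair Dmitri–Arjun via Dmitri – Chioma – Udo – Zara – Arjun. So the diameter is 4.

4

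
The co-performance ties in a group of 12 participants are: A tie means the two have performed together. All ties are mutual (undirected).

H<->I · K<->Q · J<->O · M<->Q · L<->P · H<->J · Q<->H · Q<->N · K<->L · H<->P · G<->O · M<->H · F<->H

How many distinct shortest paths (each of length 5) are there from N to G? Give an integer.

1

The shortest distance is 5, and the only length-5 path is N–Q–H–J–O–G. So there is exactly 1 shortest path.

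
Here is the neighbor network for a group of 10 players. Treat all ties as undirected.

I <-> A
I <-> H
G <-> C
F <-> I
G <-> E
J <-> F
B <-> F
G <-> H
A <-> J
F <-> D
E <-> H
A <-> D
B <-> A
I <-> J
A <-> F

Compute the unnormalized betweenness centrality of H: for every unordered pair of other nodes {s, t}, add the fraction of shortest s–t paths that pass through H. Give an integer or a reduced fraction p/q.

18

Pairs whose geodesics pass through H — A–G: 1; A–C: 1; A–E: 1; F–G: 1; F–C: 1; F–E: 1; D–G: 2/2; D–C: 2/2; D–E: 2/2; J–G: 1; J–C: 1; J–E: 1; B–G: 2/2; B–C: 2/2 … (+4 more pairs).
All other pairs contribute 0.
Summing the contributions gives betweenness(H) = 18.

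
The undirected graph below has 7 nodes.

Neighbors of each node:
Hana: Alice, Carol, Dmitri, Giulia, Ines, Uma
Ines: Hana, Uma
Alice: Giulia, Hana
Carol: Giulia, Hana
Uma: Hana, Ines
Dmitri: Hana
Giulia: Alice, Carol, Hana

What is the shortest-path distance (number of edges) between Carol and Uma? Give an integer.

One shortest route is Carol – Hana – Uma, which uses 2 edges, and Carol and Uma are not directly tied, so nothing shorter exists. So d(Carol,Uma) = 2.

2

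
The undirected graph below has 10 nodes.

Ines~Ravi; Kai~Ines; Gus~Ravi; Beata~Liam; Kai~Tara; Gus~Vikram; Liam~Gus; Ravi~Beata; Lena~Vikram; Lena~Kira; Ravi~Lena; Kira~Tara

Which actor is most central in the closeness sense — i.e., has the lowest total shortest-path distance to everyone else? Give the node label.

Ravi

Farness (sum of distances to all others) for each node — Beata:21, Gus:19, Ines:19, Kai:23, Kira:21, Lena:17, Liam:25, Ravi:15, Tara:25, Vikram:21.
The smallest farness is 15, for Ravi, so Ravi has the highest closeness.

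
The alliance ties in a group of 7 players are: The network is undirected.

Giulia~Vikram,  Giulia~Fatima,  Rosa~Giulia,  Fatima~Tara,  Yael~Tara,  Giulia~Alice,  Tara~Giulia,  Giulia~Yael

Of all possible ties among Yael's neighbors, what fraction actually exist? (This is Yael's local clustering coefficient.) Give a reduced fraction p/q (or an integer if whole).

Yael's neighbors: Giulia and Tara (k = 2).
Possible neighbor pairs: C(2,2) = 1. Edges among them: Giulia–Tara → e = 1.
Clustering(Yael) = 1/1.

1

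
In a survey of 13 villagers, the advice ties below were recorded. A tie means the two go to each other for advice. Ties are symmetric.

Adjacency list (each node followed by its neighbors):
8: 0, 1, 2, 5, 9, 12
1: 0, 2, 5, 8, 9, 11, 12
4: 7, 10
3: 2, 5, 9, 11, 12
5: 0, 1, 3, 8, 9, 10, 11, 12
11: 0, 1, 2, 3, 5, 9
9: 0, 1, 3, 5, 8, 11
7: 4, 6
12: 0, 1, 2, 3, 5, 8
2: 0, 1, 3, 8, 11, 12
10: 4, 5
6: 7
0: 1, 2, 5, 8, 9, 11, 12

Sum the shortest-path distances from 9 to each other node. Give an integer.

24

Distances from 9: 0:1, 1:1, 2:2, 3:1, 4:3, 5:1, 6:5, 7:4, 8:1, 10:2, 11:1, 12:2.
Sum = 1 + 1 + 2 + 1 + 3 + 1 + 5 + 4 + 1 + 2 + 1 + 2 = 24.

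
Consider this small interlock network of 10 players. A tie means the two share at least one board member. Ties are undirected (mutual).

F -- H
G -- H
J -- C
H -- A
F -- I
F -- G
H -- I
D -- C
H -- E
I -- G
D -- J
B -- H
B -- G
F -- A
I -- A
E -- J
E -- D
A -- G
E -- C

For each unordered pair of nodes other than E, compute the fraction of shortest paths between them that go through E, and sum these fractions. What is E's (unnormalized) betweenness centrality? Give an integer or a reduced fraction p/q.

18

Pairs whose geodesics pass through E — D–H: 1; D–I: 1; D–F: 1; D–A: 1; D–B: 1; D–G: 1; J–H: 1; J–I: 1; J–F: 1; J–A: 1; J–B: 1; J–G: 1; C–H: 1; C–I: 1 … (+4 more pairs).
All other pairs contribute 0.
Summing the contributions gives betweenness(E) = 18.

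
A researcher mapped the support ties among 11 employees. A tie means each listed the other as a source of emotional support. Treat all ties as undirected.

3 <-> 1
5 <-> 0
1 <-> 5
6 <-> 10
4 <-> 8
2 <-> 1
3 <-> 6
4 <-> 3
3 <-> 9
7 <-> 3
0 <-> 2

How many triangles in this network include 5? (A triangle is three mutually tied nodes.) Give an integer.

0

5's neighbors are 0 and 1, but none of them are tied to each other, so no triangle contains 5.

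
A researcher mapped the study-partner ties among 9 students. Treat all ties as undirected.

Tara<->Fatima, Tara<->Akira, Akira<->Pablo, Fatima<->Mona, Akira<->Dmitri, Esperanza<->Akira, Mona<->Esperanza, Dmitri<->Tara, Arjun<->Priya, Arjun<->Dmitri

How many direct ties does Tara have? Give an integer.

Tara is directly tied to Akira, Dmitri, and Fatima. That is 3 neighbors, so the degree of Tara is 3.

3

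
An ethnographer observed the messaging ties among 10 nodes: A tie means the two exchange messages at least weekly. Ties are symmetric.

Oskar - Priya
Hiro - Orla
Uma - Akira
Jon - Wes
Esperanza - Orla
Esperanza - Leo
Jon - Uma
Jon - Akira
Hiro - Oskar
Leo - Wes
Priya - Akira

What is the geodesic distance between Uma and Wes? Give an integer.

2

One shortest route is Uma – Jon – Wes, which uses 2 edges, and Uma and Wes are not directly tied, so nothing shorter exists. So d(Uma,Wes) = 2.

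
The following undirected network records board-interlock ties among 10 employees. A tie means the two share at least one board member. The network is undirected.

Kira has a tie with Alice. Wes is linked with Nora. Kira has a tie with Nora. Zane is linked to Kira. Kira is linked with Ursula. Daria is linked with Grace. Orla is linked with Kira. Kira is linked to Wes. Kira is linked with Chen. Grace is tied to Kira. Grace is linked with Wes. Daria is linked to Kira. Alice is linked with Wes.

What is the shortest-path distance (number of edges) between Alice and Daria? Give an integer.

2

One shortest route is Alice – Kira – Daria, which uses 2 edges, and Alice and Daria are not directly tied, so nothing shorter exists. So d(Alice,Daria) = 2.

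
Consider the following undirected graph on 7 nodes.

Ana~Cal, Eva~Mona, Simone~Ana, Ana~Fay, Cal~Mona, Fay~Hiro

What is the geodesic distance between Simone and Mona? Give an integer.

One shortest route is Simone – Ana – Cal – Mona, which uses 3 edges, and at distance 2 from Simone we only reach {Cal, Fay}, which does not include Mona. So d(Simone,Mona) = 3.

3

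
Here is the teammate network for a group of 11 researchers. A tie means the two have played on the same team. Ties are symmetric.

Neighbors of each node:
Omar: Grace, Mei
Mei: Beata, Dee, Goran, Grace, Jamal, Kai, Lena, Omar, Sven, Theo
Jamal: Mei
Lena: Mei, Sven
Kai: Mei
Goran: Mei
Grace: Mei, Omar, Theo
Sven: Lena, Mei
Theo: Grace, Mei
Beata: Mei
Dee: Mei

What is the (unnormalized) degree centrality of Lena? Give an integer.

Lena is directly tied to Mei and Sven. That is 2 neighbors, so the degree of Lena is 2.

2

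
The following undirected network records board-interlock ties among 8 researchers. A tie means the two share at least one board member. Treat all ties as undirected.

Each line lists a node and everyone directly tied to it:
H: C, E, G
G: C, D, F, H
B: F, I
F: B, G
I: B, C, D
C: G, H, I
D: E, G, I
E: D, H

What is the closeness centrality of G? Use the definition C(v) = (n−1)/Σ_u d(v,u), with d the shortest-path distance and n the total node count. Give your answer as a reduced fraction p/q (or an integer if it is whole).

Distances from G: B:2, C:1, D:1, E:2, F:1, H:1, I:2. Sum = 10.
n = 8, so closeness = 7/10.

7/10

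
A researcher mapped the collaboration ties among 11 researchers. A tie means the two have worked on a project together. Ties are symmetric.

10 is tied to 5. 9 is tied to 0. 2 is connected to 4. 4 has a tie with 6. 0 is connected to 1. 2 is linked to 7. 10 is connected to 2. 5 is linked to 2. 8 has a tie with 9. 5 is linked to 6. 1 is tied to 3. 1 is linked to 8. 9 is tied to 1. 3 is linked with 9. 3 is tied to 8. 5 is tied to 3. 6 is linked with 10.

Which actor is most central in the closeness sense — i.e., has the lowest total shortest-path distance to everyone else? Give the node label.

Farness (sum of distances to all others) for each node — 0:31, 1:23, 2:21, 3:18, 4:28, 5:17, 6:23, 7:30, 8:24, 9:23, 10:22.
The smallest farness is 17, for 5, so 5 has the highest closeness.

5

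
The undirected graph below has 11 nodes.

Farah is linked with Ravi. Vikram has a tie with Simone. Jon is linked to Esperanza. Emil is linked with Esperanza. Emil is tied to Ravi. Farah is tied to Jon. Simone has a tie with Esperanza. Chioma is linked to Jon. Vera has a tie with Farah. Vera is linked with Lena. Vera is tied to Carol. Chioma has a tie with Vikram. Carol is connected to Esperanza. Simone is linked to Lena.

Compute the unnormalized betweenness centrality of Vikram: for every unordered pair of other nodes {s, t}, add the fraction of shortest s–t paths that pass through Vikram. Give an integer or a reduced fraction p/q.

Pairs whose geodesics pass through Vikram — Chioma–Lena: 1; Chioma–Simone: 1.
All other pairs contribute 0.
Summing the contributions gives betweenness(Vikram) = 2.

2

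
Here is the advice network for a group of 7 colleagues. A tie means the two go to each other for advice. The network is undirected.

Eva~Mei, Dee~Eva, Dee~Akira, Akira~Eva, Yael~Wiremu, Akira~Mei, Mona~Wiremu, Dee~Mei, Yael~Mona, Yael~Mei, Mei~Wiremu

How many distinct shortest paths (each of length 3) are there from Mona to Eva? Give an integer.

The shortest distance is 3. The length-3 paths are: Mona–Yael–Mei–Eva; Mona–Wiremu–Mei–Eva.
That gives 2 distinct shortest paths.

2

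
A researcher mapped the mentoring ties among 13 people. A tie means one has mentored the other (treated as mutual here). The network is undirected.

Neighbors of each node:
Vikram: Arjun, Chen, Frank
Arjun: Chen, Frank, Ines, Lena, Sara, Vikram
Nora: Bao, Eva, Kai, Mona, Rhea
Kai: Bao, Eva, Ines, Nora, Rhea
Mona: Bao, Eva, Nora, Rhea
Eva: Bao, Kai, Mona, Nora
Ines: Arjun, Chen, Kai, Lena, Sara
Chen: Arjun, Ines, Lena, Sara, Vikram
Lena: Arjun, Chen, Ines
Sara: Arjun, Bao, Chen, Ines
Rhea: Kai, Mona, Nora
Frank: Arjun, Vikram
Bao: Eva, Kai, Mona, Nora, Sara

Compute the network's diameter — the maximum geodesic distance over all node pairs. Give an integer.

Eccentricity of each node (its greatest distance to any other): Arjun:3, Bao:3, Chen:3, Eva:4, Frank:4, Ines:3, Kai:3, Lena:4, Mona:4, Nora:4, Rhea:4, Sara:3, Vikram:4.
The maximum eccentricity is 4, realized for instance by the pair Vikram–Mona via Vikram – Arjun – Sara – Bao – Mona. So the diameter is 4.

4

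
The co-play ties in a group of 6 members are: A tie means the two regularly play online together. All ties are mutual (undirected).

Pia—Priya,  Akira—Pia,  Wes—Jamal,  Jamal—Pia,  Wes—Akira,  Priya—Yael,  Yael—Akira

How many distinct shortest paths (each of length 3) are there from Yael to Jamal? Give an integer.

The shortest distance is 3. The length-3 paths are: Yael–Priya–Pia–Jamal; Yael–Akira–Pia–Jamal; Yael–Akira–Wes–Jamal.
That gives 3 distinct shortest paths.

3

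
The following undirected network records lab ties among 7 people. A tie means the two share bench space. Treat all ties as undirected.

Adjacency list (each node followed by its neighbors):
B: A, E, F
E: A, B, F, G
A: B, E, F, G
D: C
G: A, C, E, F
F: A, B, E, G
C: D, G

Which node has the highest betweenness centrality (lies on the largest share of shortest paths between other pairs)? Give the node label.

Unnormalized betweenness of each node: A:1, B:0, C:5, D:0, E:1, F:1, G:8.
G has the largest value, 8, making it the main broker — the node through which the most shortest paths run.

G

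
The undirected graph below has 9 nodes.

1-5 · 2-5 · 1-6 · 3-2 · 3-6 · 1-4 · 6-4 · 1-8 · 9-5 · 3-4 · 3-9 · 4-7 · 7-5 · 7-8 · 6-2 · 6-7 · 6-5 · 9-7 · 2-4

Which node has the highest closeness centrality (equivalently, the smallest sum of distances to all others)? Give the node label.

6

Farness (sum of distances to all others) for each node — 1:12, 2:13, 3:13, 4:11, 5:11, 6:10, 7:11, 8:16, 9:13.
The smallest farness is 10, for 6, so 6 has the highest closeness.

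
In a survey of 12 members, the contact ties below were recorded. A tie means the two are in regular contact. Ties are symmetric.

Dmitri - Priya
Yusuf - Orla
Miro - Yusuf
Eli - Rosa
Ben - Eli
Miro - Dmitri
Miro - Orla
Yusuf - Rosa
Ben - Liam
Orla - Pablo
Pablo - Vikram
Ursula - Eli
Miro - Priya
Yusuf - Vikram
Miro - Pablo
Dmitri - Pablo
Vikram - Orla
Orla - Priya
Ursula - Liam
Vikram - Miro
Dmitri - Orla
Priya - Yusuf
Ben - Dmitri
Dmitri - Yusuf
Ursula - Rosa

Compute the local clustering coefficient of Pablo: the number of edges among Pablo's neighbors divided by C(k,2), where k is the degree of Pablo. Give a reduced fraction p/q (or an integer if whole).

Pablo's neighbors: Dmitri, Miro, Orla, and Vikram (k = 4).
Possible neighbor pairs: C(4,2) = 6. Edges among them: Dmitri–Miro, Dmitri–Orla, Miro–Orla, Miro–Vikram, Orla–Vikram → e = 5.
Clustering(Pablo) = 5/6.

5/6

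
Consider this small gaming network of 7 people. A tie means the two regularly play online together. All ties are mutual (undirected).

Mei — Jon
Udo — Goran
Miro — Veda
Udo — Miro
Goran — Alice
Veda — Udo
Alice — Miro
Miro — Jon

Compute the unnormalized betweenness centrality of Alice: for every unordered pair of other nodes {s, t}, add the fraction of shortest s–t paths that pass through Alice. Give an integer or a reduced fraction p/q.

3/2

Pairs whose geodesics pass through Alice — Goran–Miro: 1/2; Goran–Mei: 1/2; Goran–Jon: 1/2.
All other pairs contribute 0.
Summing the contributions gives betweenness(Alice) = 3/2.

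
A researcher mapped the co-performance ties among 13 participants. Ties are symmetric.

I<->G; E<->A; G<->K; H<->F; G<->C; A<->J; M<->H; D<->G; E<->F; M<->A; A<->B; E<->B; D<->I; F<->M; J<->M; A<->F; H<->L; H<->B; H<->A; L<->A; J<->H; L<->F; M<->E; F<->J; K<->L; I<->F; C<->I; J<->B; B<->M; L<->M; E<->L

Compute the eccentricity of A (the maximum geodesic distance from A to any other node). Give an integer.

3

Distances from A: B:1, C:3, D:3, E:1, F:1, G:3, H:1, I:2, J:1, K:2, L:1, M:1.
The largest is 3 (to D, G, and C), so the eccentricity of A is 3.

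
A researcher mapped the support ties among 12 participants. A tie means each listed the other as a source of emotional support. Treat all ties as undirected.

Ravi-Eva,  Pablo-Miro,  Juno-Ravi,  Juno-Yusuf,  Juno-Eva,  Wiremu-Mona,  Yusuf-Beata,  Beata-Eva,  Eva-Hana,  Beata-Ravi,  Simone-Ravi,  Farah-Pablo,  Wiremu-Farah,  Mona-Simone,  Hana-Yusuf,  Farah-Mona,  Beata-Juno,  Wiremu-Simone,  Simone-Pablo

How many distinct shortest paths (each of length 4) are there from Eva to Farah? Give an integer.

The shortest distance is 4. The length-4 paths are: Eva–Ravi–Simone–Pablo–Farah; Eva–Ravi–Simone–Mona–Farah; Eva–Ravi–Simone–Wiremu–Farah.
That gives 3 distinct shortest paths.

3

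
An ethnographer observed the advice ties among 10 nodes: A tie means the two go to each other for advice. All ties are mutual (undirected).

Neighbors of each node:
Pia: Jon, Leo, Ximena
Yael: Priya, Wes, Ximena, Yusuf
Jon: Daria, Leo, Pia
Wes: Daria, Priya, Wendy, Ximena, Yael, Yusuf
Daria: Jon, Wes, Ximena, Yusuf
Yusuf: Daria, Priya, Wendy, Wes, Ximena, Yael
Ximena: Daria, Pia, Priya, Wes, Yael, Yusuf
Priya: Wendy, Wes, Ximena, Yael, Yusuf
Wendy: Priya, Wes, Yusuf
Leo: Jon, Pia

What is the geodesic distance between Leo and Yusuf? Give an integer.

3

One shortest route is Leo – Jon – Daria – Yusuf, which uses 3 edges, and at distance 2 from Leo we only reach {Daria, Ximena}, which does not include Yusuf. So d(Leo,Yusuf) = 3.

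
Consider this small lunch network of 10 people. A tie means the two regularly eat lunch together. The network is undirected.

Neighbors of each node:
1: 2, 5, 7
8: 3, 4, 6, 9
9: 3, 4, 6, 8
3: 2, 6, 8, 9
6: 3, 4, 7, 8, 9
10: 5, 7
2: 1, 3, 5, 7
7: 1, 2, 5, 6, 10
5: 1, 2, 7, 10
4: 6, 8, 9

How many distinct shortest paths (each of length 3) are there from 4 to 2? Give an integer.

The shortest distance is 3. The length-3 paths are: 4–9–3–2; 4–6–3–2; 4–8–3–2; 4–6–7–2.
That gives 4 distinct shortest paths.

4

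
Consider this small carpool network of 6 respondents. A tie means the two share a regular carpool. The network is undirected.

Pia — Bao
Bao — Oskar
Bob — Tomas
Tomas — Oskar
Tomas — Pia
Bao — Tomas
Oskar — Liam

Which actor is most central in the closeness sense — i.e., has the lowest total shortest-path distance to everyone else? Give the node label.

Tomas

Farness (sum of distances to all others) for each node — Bao:7, Bob:10, Liam:11, Oskar:7, Pia:9, Tomas:6.
The smallest farness is 6, for Tomas, so Tomas has the highest closeness.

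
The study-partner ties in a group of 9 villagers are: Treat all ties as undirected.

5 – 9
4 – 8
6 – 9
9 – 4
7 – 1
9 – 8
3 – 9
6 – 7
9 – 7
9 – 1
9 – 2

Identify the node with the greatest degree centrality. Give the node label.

9

Degrees — 1:2, 2:1, 3:1, 4:2, 5:1, 6:2, 7:3, 8:2, 9:8.
The maximum is 8, attained only by 9.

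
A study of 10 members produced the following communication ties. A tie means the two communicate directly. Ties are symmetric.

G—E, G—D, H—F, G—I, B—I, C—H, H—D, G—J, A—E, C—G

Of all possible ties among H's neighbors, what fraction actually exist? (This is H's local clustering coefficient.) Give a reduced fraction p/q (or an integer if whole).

H's neighbors: C, D, and F (k = 3).
Possible neighbor pairs: C(3,2) = 3. Edges among them: none → e = 0.
Clustering(H) = 0/3 = 0.

0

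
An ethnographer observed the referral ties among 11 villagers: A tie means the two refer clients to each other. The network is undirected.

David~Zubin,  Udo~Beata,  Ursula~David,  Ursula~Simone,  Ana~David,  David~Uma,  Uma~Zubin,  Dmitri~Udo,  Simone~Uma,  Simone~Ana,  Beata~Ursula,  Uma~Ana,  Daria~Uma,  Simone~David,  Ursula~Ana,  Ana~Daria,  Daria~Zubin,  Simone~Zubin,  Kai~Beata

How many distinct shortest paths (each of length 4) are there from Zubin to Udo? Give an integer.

2

The shortest distance is 4. The length-4 paths are: Zubin–David–Ursula–Beata–Udo; Zubin–Simone–Ursula–Beata–Udo.
That gives 2 distinct shortest paths.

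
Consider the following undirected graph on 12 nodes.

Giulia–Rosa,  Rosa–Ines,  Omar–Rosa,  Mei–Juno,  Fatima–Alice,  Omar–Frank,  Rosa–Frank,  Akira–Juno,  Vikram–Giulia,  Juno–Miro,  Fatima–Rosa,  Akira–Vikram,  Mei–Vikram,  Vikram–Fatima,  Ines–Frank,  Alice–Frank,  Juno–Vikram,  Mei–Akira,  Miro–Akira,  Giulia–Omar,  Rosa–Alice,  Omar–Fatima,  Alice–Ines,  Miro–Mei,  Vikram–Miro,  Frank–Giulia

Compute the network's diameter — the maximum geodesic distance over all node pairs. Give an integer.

Eccentricity of each node (its greatest distance to any other): Akira:4, Alice:3, Fatima:2, Frank:3, Giulia:2, Ines:4, Juno:4, Mei:4, Miro:4, Omar:3, Rosa:3, Vikram:3.
The maximum eccentricity is 4, realized for instance by the pair Akira–Ines via Akira – Vikram – Giulia – Rosa – Ines. So the diameter is 4.

4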